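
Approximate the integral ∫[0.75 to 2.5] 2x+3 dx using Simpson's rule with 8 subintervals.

f(x) = 2x+3
a = 0.75, b = 2.5, n = 8
h = (b - a)/n = 0.218750

Simpson's rule: (h/3)[f(x₀) + 4f(x₁) + 2f(x₂) + ... + f(xₙ)]

x_0 = 0.7500, f(x_0) = 4.500000, coefficient = 1
x_1 = 0.9688, f(x_1) = 4.937500, coefficient = 4
x_2 = 1.1875, f(x_2) = 5.375000, coefficient = 2
x_3 = 1.4062, f(x_3) = 5.812500, coefficient = 4
x_4 = 1.6250, f(x_4) = 6.250000, coefficient = 2
x_5 = 1.8438, f(x_5) = 6.687500, coefficient = 4
x_6 = 2.0625, f(x_6) = 7.125000, coefficient = 2
x_7 = 2.2812, f(x_7) = 7.562500, coefficient = 4
x_8 = 2.5000, f(x_8) = 8.000000, coefficient = 1

I ≈ (0.218750/3) × 150.000000 = 10.937500
Exact value: 10.937500
Error: 0.000000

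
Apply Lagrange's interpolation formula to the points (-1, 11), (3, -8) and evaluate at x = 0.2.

Lagrange interpolation formula:
P(x) = Σ yᵢ × Lᵢ(x)
where Lᵢ(x) = Π_{j≠i} (x - xⱼ)/(xᵢ - xⱼ)

L_0(0.2) = (0.2 - 3)/(-1 - 3) = 0.700000
L_1(0.2) = (0.2 - (-1))/(3 - (-1)) = 0.300000

P(0.2) = 11×L_0(0.2) + (-8)×L_1(0.2)
P(0.2) = 5.300000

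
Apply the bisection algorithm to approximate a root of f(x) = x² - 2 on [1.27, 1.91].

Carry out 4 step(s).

f(x) = x² - 2
Initial interval: [1.27, 1.91]

Iteration 1:
  c_1 = (1.270000 + 1.910000)/2 = 1.590000
  f(c_1) = f(1.590000) = 0.528100
  f(a) × f(c) < 0, new interval: [1.270000, 1.590000]
Iteration 2:
  c_2 = (1.270000 + 1.590000)/2 = 1.430000
  f(c_2) = f(1.430000) = 0.044900
  f(a) × f(c) < 0, new interval: [1.270000, 1.430000]
Iteration 3:
  c_3 = (1.270000 + 1.430000)/2 = 1.350000
  f(c_3) = f(1.350000) = -0.177500
  f(a) × f(c) ≥ 0, new interval: [1.350000, 1.430000]
Iteration 4:
  c_4 = (1.350000 + 1.430000)/2 = 1.390000
  f(c_4) = f(1.390000) = -0.067900
  f(a) × f(c) ≥ 0, new interval: [1.390000, 1.430000]

After 4 iteration(s), the approximation is c_4 = 1.390000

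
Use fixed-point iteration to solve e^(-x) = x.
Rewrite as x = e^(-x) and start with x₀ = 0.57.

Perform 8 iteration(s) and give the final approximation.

Equation: e^(-x) = x
Fixed-point form: x = e^(-x)
x₀ = 0.57

x_1 = g(0.570000) = 0.565525
x_2 = g(0.565525) = 0.568062
x_3 = g(0.568062) = 0.566623
x_4 = g(0.566623) = 0.567439
x_5 = g(0.567439) = 0.566976
x_6 = g(0.566976) = 0.567238
x_7 = g(0.567238) = 0.567089
x_8 = g(0.567089) = 0.567174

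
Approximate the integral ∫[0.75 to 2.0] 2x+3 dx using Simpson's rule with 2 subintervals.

f(x) = 2x+3
a = 0.75, b = 2.0, n = 2
h = (b - a)/n = 0.625000

Simpson's rule: (h/3)[f(x₀) + 4f(x₁) + 2f(x₂) + ... + f(xₙ)]

x_0 = 0.7500, f(x_0) = 4.500000, coefficient = 1
x_1 = 1.3750, f(x_1) = 5.750000, coefficient = 4
x_2 = 2.0000, f(x_2) = 7.000000, coefficient = 1

I ≈ (0.625000/3) × 34.500000 = 7.187500
Exact value: 7.187500
Error: 0.000000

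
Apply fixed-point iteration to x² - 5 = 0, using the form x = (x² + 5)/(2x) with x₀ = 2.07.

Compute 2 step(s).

Equation: x² - 5 = 0
Fixed-point form: x = (x² + 5)/(2x)
x₀ = 2.07

x_1 = g(2.070000) = 2.242729
x_2 = g(2.242729) = 2.236078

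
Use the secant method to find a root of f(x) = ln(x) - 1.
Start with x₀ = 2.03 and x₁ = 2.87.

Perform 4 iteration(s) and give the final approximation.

f(x) = ln(x) - 1
x₀ = 2.03, x₁ = 2.87

Secant formula: x_{n+1} = x_n - f(x_n)(x_n - x_{n-1})/(f(x_n) - f(x_{n-1}))

Iteration 1:
  f(2.030000) = -0.291964
  f(2.870000) = 0.054312
  x_2 = 2.870000 - 0.054312×(2.870000 - 2.030000)/(0.054312 - (-0.291964))
       = 2.738249
Iteration 2:
  f(2.870000) = 0.054312
  f(2.738249) = 0.007319
  x_3 = 2.738249 - 0.007319×(2.738249 - 2.870000)/(0.007319 - 0.054312)
       = 2.717730
Iteration 3:
  f(2.738249) = 0.007319
  f(2.717730) = -0.000203
  x_4 = 2.717730 - (-0.000203)×(2.717730 - 2.738249)/(-0.000203 - 0.007319)
       = 2.718284
Iteration 4:
  f(2.717730) = -0.000203
  f(2.718284) = 0.000001
  x_5 = 2.718284 - 0.000001×(2.718284 - 2.717730)/(0.000001 - (-0.000203))
       = 2.718282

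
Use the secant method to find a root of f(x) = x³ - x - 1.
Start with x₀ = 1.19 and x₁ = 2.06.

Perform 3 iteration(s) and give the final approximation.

f(x) = x³ - x - 1
x₀ = 1.19, x₁ = 2.06

Secant formula: x_{n+1} = x_n - f(x_n)(x_n - x_{n-1})/(f(x_n) - f(x_{n-1}))

Iteration 1:
  f(1.190000) = -0.504841
  f(2.060000) = 5.681816
  x_2 = 2.060000 - 5.681816×(2.060000 - 1.190000)/(5.681816 - (-0.504841))
       = 1.260993
Iteration 2:
  f(2.060000) = 5.681816
  f(1.260993) = -0.255882
  x_3 = 1.260993 - (-0.255882)×(1.260993 - 2.060000)/(-0.255882 - 5.681816)
       = 1.295426
Iteration 3:
  f(1.260993) = -0.255882
  f(1.295426) = -0.121534
  x_4 = 1.295426 - (-0.121534)×(1.295426 - 1.260993)/(-0.121534 - (-0.255882))
       = 1.326575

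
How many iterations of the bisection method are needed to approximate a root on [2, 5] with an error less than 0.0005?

We need (b-a)/2^n ≤ 0.0005
(5 - 2)/2^n ≤ 0.0005
3/2^n ≤ 0.0005
2^n ≥ 6000
n ≥ log₂(6000) = 12.55
n ≥ 13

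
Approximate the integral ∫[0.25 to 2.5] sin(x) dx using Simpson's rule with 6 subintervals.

f(x) = sin(x)
a = 0.25, b = 2.5, n = 6
h = (b - a)/n = 0.375000

Simpson's rule: (h/3)[f(x₀) + 4f(x₁) + 2f(x₂) + ... + f(xₙ)]

x_0 = 0.2500, f(x_0) = 0.247404, coefficient = 1
x_1 = 0.6250, f(x_1) = 0.585097, coefficient = 4
x_2 = 1.0000, f(x_2) = 0.841471, coefficient = 2
x_3 = 1.3750, f(x_3) = 0.980893, coefficient = 4
x_4 = 1.7500, f(x_4) = 0.983986, coefficient = 2
x_5 = 2.1250, f(x_5) = 0.850320, coefficient = 4
x_6 = 2.5000, f(x_6) = 0.598472, coefficient = 1

I ≈ (0.375000/3) × 14.162030 = 1.770254
Exact value: 1.770056
Error: 0.000198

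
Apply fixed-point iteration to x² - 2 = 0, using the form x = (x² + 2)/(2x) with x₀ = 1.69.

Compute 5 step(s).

Equation: x² - 2 = 0
Fixed-point form: x = (x² + 2)/(2x)
x₀ = 1.69

x_1 = g(1.690000) = 1.436716
x_2 = g(1.436716) = 1.414390
x_3 = g(1.414390) = 1.414214
x_4 = g(1.414214) = 1.414214
x_5 = g(1.414214) = 1.414214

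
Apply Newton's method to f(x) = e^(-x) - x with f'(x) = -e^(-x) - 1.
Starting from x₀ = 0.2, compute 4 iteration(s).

f(x) = e^(-x) - x
f'(x) = -e^(-x) - 1
x₀ = 0.2

Newton-Raphson formula: x_{n+1} = x_n - f(x_n)/f'(x_n)

Iteration 1:
  f(0.200000) = 0.618731
  f'(0.200000) = -1.818731
  x_1 = 0.200000 - 0.618731/(-1.818731) = 0.540199
Iteration 2:
  f(0.540199) = 0.042433
  f'(0.540199) = -1.582632
  x_2 = 0.540199 - 0.042433/(-1.582632) = 0.567011
Iteration 3:
  f(0.567011) = 0.000208
  f'(0.567011) = -1.567218
  x_3 = 0.567011 - 0.000208/(-1.567218) = 0.567143
Iteration 4:
  f(0.567143) = 0.000000
  f'(0.567143) = -1.567143
  x_4 = 0.567143 - 0.000000/(-1.567143) = 0.567143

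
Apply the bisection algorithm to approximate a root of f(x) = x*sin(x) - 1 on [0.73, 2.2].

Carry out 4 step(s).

f(x) = x*sin(x) - 1
Initial interval: [0.73, 2.2]

Iteration 1:
  c_1 = (0.730000 + 2.200000)/2 = 1.465000
  f(c_1) = f(1.465000) = 0.456809
  f(a) × f(c) < 0, new interval: [0.730000, 1.465000]
Iteration 2:
  c_2 = (0.730000 + 1.465000)/2 = 1.097500
  f(c_2) = f(1.097500) = -0.023148
  f(a) × f(c) ≥ 0, new interval: [1.097500, 1.465000]
Iteration 3:
  c_3 = (1.097500 + 1.465000)/2 = 1.281250
  f(c_3) = f(1.281250) = 0.227916
  f(a) × f(c) < 0, new interval: [1.097500, 1.281250]
Iteration 4:
  c_4 = (1.097500 + 1.281250)/2 = 1.189375
  f(c_4) = f(1.189375) = 0.103902
  f(a) × f(c) < 0, new interval: [1.097500, 1.189375]

After 4 iteration(s), the approximation is c_4 = 1.189375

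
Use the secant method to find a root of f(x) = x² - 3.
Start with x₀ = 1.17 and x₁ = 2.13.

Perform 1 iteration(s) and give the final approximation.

f(x) = x² - 3
x₀ = 1.17, x₁ = 2.13

Secant formula: x_{n+1} = x_n - f(x_n)(x_n - x_{n-1})/(f(x_n) - f(x_{n-1}))

Iteration 1:
  f(1.170000) = -1.631100
  f(2.130000) = 1.536900
  x_2 = 2.130000 - 1.536900×(2.130000 - 1.170000)/(1.536900 - (-1.631100))
       = 1.664273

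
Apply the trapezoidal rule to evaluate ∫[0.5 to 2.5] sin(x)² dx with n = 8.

f(x) = sin(x)²
a = 0.5, b = 2.5, n = 8
h = (b - a)/n = 0.250000

Trapezoidal rule: (h/2)[f(x₀) + 2f(x₁) + 2f(x₂) + ... + f(xₙ)]

x_0 = 0.5000, f(x_0) = 0.229849, coefficient = 1
x_1 = 0.7500, f(x_1) = 0.464631, coefficient = 2
x_2 = 1.0000, f(x_2) = 0.708073, coefficient = 2
x_3 = 1.2500, f(x_3) = 0.900572, coefficient = 2
x_4 = 1.5000, f(x_4) = 0.994996, coefficient = 2
x_5 = 1.7500, f(x_5) = 0.968228, coefficient = 2
x_6 = 2.0000, f(x_6) = 0.826822, coefficient = 2
x_7 = 2.2500, f(x_7) = 0.605398, coefficient = 2
x_8 = 2.5000, f(x_8) = 0.358169, coefficient = 1

I ≈ (0.250000/2) × 11.525460 = 1.440682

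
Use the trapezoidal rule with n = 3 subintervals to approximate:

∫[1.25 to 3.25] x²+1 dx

f(x) = x²+1
a = 1.25, b = 3.25, n = 3
h = (b - a)/n = 0.666667

Trapezoidal rule: (h/2)[f(x₀) + 2f(x₁) + 2f(x₂) + ... + f(xₙ)]

x_0 = 1.2500, f(x_0) = 2.562500, coefficient = 1
x_1 = 1.9167, f(x_1) = 4.673611, coefficient = 2
x_2 = 2.5833, f(x_2) = 7.673611, coefficient = 2
x_3 = 3.2500, f(x_3) = 11.562500, coefficient = 1

I ≈ (0.666667/2) × 38.819444 = 12.939815
Exact value: 12.791667
Error: 0.148148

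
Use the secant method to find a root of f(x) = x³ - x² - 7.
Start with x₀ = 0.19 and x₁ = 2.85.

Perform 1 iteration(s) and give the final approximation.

f(x) = x³ - x² - 7
x₀ = 0.19, x₁ = 2.85

Secant formula: x_{n+1} = x_n - f(x_n)(x_n - x_{n-1})/(f(x_n) - f(x_{n-1}))

Iteration 1:
  f(0.190000) = -7.029241
  f(2.850000) = 8.026625
  x_2 = 2.850000 - 8.026625×(2.850000 - 0.190000)/(8.026625 - (-7.029241))
       = 1.431893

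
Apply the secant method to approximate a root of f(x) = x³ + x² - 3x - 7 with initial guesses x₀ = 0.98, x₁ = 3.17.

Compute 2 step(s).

f(x) = x³ + x² - 3x - 7
x₀ = 0.98, x₁ = 3.17

Secant formula: x_{n+1} = x_n - f(x_n)(x_n - x_{n-1})/(f(x_n) - f(x_{n-1}))

Iteration 1:
  f(0.980000) = -8.038408
  f(3.170000) = 25.393913
  x_2 = 3.170000 - 25.393913×(3.170000 - 0.980000)/(25.393913 - (-8.038408))
       = 1.506560
Iteration 2:
  f(3.170000) = 25.393913
  f(1.506560) = -5.830485
  x_3 = 1.506560 - (-5.830485)×(1.506560 - 3.170000)/(-5.830485 - 25.393913)
       = 1.817171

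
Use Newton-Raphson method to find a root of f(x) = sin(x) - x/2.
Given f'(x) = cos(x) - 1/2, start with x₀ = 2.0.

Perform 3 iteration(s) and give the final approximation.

f(x) = sin(x) - x/2
f'(x) = cos(x) - 1/2
x₀ = 2.0

Newton-Raphson formula: x_{n+1} = x_n - f(x_n)/f'(x_n)

Iteration 1:
  f(2.000000) = -0.090703
  f'(2.000000) = -0.916147
  x_1 = 2.000000 - (-0.090703)/(-0.916147) = 1.900996
Iteration 2:
  f(1.900996) = -0.004520
  f'(1.900996) = -0.824232
  x_2 = 1.900996 - (-0.004520)/(-0.824232) = 1.895512
Iteration 3:
  f(1.895512) = -0.000014
  f'(1.895512) = -0.819039
  x_3 = 1.895512 - (-0.000014)/(-0.819039) = 1.895494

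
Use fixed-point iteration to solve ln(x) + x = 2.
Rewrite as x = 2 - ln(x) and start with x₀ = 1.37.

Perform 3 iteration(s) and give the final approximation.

Equation: ln(x) + x = 2
Fixed-point form: x = 2 - ln(x)
x₀ = 1.37

x_1 = g(1.370000) = 1.685189
x_2 = g(1.685189) = 1.478122
x_3 = g(1.478122) = 1.609228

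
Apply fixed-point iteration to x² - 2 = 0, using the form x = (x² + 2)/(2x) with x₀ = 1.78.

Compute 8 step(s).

Equation: x² - 2 = 0
Fixed-point form: x = (x² + 2)/(2x)
x₀ = 1.78

x_1 = g(1.780000) = 1.451798
x_2 = g(1.451798) = 1.414700
x_3 = g(1.414700) = 1.414214
x_4 = g(1.414214) = 1.414214
x_5 = g(1.414214) = 1.414214
x_6 = g(1.414214) = 1.414214
x_7 = g(1.414214) = 1.414214
x_8 = g(1.414214) = 1.414214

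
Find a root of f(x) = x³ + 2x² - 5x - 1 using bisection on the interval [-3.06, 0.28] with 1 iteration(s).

f(x) = x³ + 2x² - 5x - 1
Initial interval: [-3.06, 0.28]

Iteration 1:
  c_1 = (-3.060000 + 0.280000)/2 = -1.390000
  f(c_1) = f(-1.390000) = 7.128581
  f(a) × f(c) ≥ 0, new interval: [-1.390000, 0.280000]

After 1 iteration(s), the approximation is c_1 = -1.390000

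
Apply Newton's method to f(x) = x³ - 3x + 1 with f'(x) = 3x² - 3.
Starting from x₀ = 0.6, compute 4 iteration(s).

f(x) = x³ - 3x + 1
f'(x) = 3x² - 3
x₀ = 0.6

Newton-Raphson formula: x_{n+1} = x_n - f(x_n)/f'(x_n)

Iteration 1:
  f(0.600000) = -0.584000
  f'(0.600000) = -1.920000
  x_1 = 0.600000 - (-0.584000)/(-1.920000) = 0.295833
Iteration 2:
  f(0.295833) = 0.138391
  f'(0.295833) = -2.737448
  x_2 = 0.295833 - 0.138391/(-2.737448) = 0.346388
Iteration 3:
  f(0.346388) = 0.002397
  f'(0.346388) = -2.640046
  x_3 = 0.346388 - 0.002397/(-2.640046) = 0.347296
Iteration 4:
  f(0.347296) = 0.000001
  f'(0.347296) = -2.638156
  x_4 = 0.347296 - 0.000001/(-2.638156) = 0.347296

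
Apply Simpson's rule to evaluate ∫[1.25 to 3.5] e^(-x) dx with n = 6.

f(x) = e^(-x)
a = 1.25, b = 3.5, n = 6
h = (b - a)/n = 0.375000

Simpson's rule: (h/3)[f(x₀) + 4f(x₁) + 2f(x₂) + ... + f(xₙ)]

x_0 = 1.2500, f(x_0) = 0.286505, coefficient = 1
x_1 = 1.6250, f(x_1) = 0.196912, coefficient = 4
x_2 = 2.0000, f(x_2) = 0.135335, coefficient = 2
x_3 = 2.3750, f(x_3) = 0.093014, coefficient = 4
x_4 = 2.7500, f(x_4) = 0.063928, coefficient = 2
x_5 = 3.1250, f(x_5) = 0.043937, coefficient = 4
x_6 = 3.5000, f(x_6) = 0.030197, coefficient = 1

I ≈ (0.375000/3) × 2.050681 = 0.256335
Exact value: 0.256307
Error: 0.000028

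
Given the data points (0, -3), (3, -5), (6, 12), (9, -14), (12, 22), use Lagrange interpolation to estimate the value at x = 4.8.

Lagrange interpolation formula:
P(x) = Σ yᵢ × Lᵢ(x)
where Lᵢ(x) = Π_{j≠i} (x - xⱼ)/(xᵢ - xⱼ)

L_0(4.8) = (4.8 - 3)/(0 - 3) × (4.8 - 6)/(0 - 6) × (4.8 - 9)/(0 - 9) × (4.8 - 12)/(0 - 12) = -0.033600
L_1(4.8) = (4.8 - 0)/(3 - 0) × (4.8 - 6)/(3 - 6) × (4.8 - 9)/(3 - 9) × (4.8 - 12)/(3 - 12) = 0.358400
L_2(4.8) = (4.8 - 0)/(6 - 0) × (4.8 - 3)/(6 - 3) × (4.8 - 9)/(6 - 9) × (4.8 - 12)/(6 - 12) = 0.806400
L_3(4.8) = (4.8 - 0)/(9 - 0) × (4.8 - 3)/(9 - 3) × (4.8 - 6)/(9 - 6) × (4.8 - 12)/(9 - 12) = -0.153600
L_4(4.8) = (4.8 - 0)/(12 - 0) × (4.8 - 3)/(12 - 3) × (4.8 - 6)/(12 - 6) × (4.8 - 9)/(12 - 9) = 0.022400

P(4.8) = (-3)×L_0(4.8) + (-5)×L_1(4.8) + 12×L_2(4.8) + (-14)×L_3(4.8) + 22×L_4(4.8)
P(4.8) = 10.628800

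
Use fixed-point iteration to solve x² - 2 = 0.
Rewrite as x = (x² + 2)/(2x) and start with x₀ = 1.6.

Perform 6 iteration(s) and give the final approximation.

Equation: x² - 2 = 0
Fixed-point form: x = (x² + 2)/(2x)
x₀ = 1.6

x_1 = g(1.600000) = 1.425000
x_2 = g(1.425000) = 1.414254
x_3 = g(1.414254) = 1.414214
x_4 = g(1.414214) = 1.414214
x_5 = g(1.414214) = 1.414214
x_6 = g(1.414214) = 1.414214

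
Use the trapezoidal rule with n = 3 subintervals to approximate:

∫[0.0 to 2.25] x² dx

f(x) = x²
a = 0.0, b = 2.25, n = 3
h = (b - a)/n = 0.750000

Trapezoidal rule: (h/2)[f(x₀) + 2f(x₁) + 2f(x₂) + ... + f(xₙ)]

x_0 = 0.0000, f(x_0) = 0.000000, coefficient = 1
x_1 = 0.7500, f(x_1) = 0.562500, coefficient = 2
x_2 = 1.5000, f(x_2) = 2.250000, coefficient = 2
x_3 = 2.2500, f(x_3) = 5.062500, coefficient = 1

I ≈ (0.750000/2) × 10.687500 = 4.007812
Exact value: 3.796875
Error: 0.210938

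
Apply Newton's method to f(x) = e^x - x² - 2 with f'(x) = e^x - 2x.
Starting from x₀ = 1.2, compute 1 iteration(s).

f(x) = e^x - x² - 2
f'(x) = e^x - 2x
x₀ = 1.2

Newton-Raphson formula: x_{n+1} = x_n - f(x_n)/f'(x_n)

Iteration 1:
  f(1.200000) = -0.119883
  f'(1.200000) = 0.920117
  x_1 = 1.200000 - (-0.119883)/0.920117 = 1.330291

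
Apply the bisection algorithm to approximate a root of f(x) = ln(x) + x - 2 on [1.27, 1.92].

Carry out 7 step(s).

f(x) = ln(x) + x - 2
Initial interval: [1.27, 1.92]

Iteration 1:
  c_1 = (1.270000 + 1.920000)/2 = 1.595000
  f(c_1) = f(1.595000) = 0.061874
  f(a) × f(c) < 0, new interval: [1.270000, 1.595000]
Iteration 2:
  c_2 = (1.270000 + 1.595000)/2 = 1.432500
  f(c_2) = f(1.432500) = -0.208079
  f(a) × f(c) ≥ 0, new interval: [1.432500, 1.595000]
Iteration 3:
  c_3 = (1.432500 + 1.595000)/2 = 1.513750
  f(c_3) = f(1.513750) = -0.071660
  f(a) × f(c) ≥ 0, new interval: [1.513750, 1.595000]
Iteration 4:
  c_4 = (1.513750 + 1.595000)/2 = 1.554375
  f(c_4) = f(1.554375) = -0.004551
  f(a) × f(c) ≥ 0, new interval: [1.554375, 1.595000]
Iteration 5:
  c_5 = (1.554375 + 1.595000)/2 = 1.574688
  f(c_5) = f(1.574688) = 0.028744
  f(a) × f(c) < 0, new interval: [1.554375, 1.574688]
Iteration 6:
  c_6 = (1.554375 + 1.574688)/2 = 1.564531
  f(c_6) = f(1.564531) = 0.012118
  f(a) × f(c) < 0, new interval: [1.554375, 1.564531]
Iteration 7:
  c_7 = (1.554375 + 1.564531)/2 = 1.559453
  f(c_7) = f(1.559453) = 0.003788
  f(a) × f(c) < 0, new interval: [1.554375, 1.559453]

After 7 iteration(s), the approximation is c_7 = 1.559453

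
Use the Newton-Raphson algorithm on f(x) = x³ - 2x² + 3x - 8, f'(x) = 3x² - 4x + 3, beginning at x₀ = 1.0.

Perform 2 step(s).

f(x) = x³ - 2x² + 3x - 8
f'(x) = 3x² - 4x + 3
x₀ = 1.0

Newton-Raphson formula: x_{n+1} = x_n - f(x_n)/f'(x_n)

Iteration 1:
  f(1.000000) = -6.000000
  f'(1.000000) = 2.000000
  x_1 = 1.000000 - (-6.000000)/2.000000 = 4.000000
Iteration 2:
  f(4.000000) = 36.000000
  f'(4.000000) = 35.000000
  x_2 = 4.000000 - 36.000000/35.000000 = 2.971429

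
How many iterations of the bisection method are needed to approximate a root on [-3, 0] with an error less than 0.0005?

We need (b-a)/2^n ≤ 0.0005
(0 - (-3))/2^n ≤ 0.0005
3/2^n ≤ 0.0005
2^n ≥ 6000
n ≥ log₂(6000) = 12.55
n ≥ 13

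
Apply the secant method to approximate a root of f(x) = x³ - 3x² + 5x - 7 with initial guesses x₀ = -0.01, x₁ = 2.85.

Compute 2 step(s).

f(x) = x³ - 3x² + 5x - 7
x₀ = -0.01, x₁ = 2.85

Secant formula: x_{n+1} = x_n - f(x_n)(x_n - x_{n-1})/(f(x_n) - f(x_{n-1}))

Iteration 1:
  f(-0.010000) = -7.050301
  f(2.850000) = 6.031625
  x_2 = 2.850000 - 6.031625×(2.850000 - (-0.010000))/(6.031625 - (-7.050301))
       = 1.531353
Iteration 2:
  f(2.850000) = 6.031625
  f(1.531353) = -2.787275
  x_3 = 1.531353 - (-2.787275)×(1.531353 - 2.850000)/(-2.787275 - 6.031625)
       = 1.948120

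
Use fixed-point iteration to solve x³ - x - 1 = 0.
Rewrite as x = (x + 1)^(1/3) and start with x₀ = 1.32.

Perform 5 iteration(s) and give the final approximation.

Equation: x³ - x - 1 = 0
Fixed-point form: x = (x + 1)^(1/3)
x₀ = 1.32

x_1 = g(1.320000) = 1.323821
x_2 = g(1.323821) = 1.324548
x_3 = g(1.324548) = 1.324686
x_4 = g(1.324686) = 1.324712
x_5 = g(1.324712) = 1.324717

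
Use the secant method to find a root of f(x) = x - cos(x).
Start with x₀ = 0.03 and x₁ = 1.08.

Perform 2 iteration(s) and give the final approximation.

f(x) = x - cos(x)
x₀ = 0.03, x₁ = 1.08

Secant formula: x_{n+1} = x_n - f(x_n)(x_n - x_{n-1})/(f(x_n) - f(x_{n-1}))

Iteration 1:
  f(0.030000) = -0.969550
  f(1.080000) = 0.608672
  x_2 = 1.080000 - 0.608672×(1.080000 - 0.030000)/(0.608672 - (-0.969550))
       = 0.675047
Iteration 2:
  f(1.080000) = 0.608672
  f(0.675047) = -0.105630
  x_3 = 0.675047 - (-0.105630)×(0.675047 - 1.080000)/(-0.105630 - 0.608672)
       = 0.734931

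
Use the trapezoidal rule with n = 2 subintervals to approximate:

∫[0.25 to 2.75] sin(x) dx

f(x) = sin(x)
a = 0.25, b = 2.75, n = 2
h = (b - a)/n = 1.250000

Trapezoidal rule: (h/2)[f(x₀) + 2f(x₁) + 2f(x₂) + ... + f(xₙ)]

x_0 = 0.2500, f(x_0) = 0.247404, coefficient = 1
x_1 = 1.5000, f(x_1) = 0.997495, coefficient = 2
x_2 = 2.7500, f(x_2) = 0.381661, coefficient = 1

I ≈ (1.250000/2) × 2.624055 = 1.640034
Exact value: 1.893215
Error: 0.253180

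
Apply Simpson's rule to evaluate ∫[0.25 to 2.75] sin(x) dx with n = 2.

f(x) = sin(x)
a = 0.25, b = 2.75, n = 2
h = (b - a)/n = 1.250000

Simpson's rule: (h/3)[f(x₀) + 4f(x₁) + 2f(x₂) + ... + f(xₙ)]

x_0 = 0.2500, f(x_0) = 0.247404, coefficient = 1
x_1 = 1.5000, f(x_1) = 0.997495, coefficient = 4
x_2 = 2.7500, f(x_2) = 0.381661, coefficient = 1

I ≈ (1.250000/3) × 4.619045 = 1.924602
Exact value: 1.893215
Error: 0.031387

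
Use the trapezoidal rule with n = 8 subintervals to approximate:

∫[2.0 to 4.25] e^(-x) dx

f(x) = e^(-x)
a = 2.0, b = 4.25, n = 8
h = (b - a)/n = 0.281250

Trapezoidal rule: (h/2)[f(x₀) + 2f(x₁) + 2f(x₂) + ... + f(xₙ)]

x_0 = 2.0000, f(x_0) = 0.135335, coefficient = 1
x_1 = 2.2812, f(x_1) = 0.102156, coefficient = 2
x_2 = 2.5625, f(x_2) = 0.077112, coefficient = 2
x_3 = 2.8438, f(x_3) = 0.058207, coefficient = 2
x_4 = 3.1250, f(x_4) = 0.043937, coefficient = 2
x_5 = 3.4062, f(x_5) = 0.033165, coefficient = 2
x_6 = 3.6875, f(x_6) = 0.025035, coefficient = 2
x_7 = 3.9688, f(x_7) = 0.018897, coefficient = 2
x_8 = 4.2500, f(x_8) = 0.014264, coefficient = 1

I ≈ (0.281250/2) × 0.866617 = 0.121868
Exact value: 0.121071
Error: 0.000797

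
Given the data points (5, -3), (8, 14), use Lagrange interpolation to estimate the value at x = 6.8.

Lagrange interpolation formula:
P(x) = Σ yᵢ × Lᵢ(x)
where Lᵢ(x) = Π_{j≠i} (x - xⱼ)/(xᵢ - xⱼ)

L_0(6.8) = (6.8 - 8)/(5 - 8) = 0.400000
L_1(6.8) = (6.8 - 5)/(8 - 5) = 0.600000

P(6.8) = (-3)×L_0(6.8) + 14×L_1(6.8)
P(6.8) = 7.200000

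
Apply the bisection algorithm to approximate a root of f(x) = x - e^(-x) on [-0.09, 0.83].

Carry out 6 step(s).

f(x) = x - e^(-x)
Initial interval: [-0.09, 0.83]

Iteration 1:
  c_1 = (-0.090000 + 0.830000)/2 = 0.370000
  f(c_1) = f(0.370000) = -0.320734
  f(a) × f(c) ≥ 0, new interval: [0.370000, 0.830000]
Iteration 2:
  c_2 = (0.370000 + 0.830000)/2 = 0.600000
  f(c_2) = f(0.600000) = 0.051188
  f(a) × f(c) < 0, new interval: [0.370000, 0.600000]
Iteration 3:
  c_3 = (0.370000 + 0.600000)/2 = 0.485000
  f(c_3) = f(0.485000) = -0.130697
  f(a) × f(c) ≥ 0, new interval: [0.485000, 0.600000]
Iteration 4:
  c_4 = (0.485000 + 0.600000)/2 = 0.542500
  f(c_4) = f(0.542500) = -0.038793
  f(a) × f(c) ≥ 0, new interval: [0.542500, 0.600000]
Iteration 5:
  c_5 = (0.542500 + 0.600000)/2 = 0.571250
  f(c_5) = f(0.571250) = 0.006431
  f(a) × f(c) < 0, new interval: [0.542500, 0.571250]
Iteration 6:
  c_6 = (0.542500 + 0.571250)/2 = 0.556875
  f(c_6) = f(0.556875) = -0.016122
  f(a) × f(c) ≥ 0, new interval: [0.556875, 0.571250]

After 6 iteration(s), the approximation is c_6 = 0.556875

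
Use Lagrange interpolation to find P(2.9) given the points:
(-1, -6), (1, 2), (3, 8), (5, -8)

Lagrange interpolation formula:
P(x) = Σ yᵢ × Lᵢ(x)
where Lᵢ(x) = Π_{j≠i} (x - xⱼ)/(xᵢ - xⱼ)

L_0(2.9) = (2.9 - 1)/(-1 - 1) × (2.9 - 3)/(-1 - 3) × (2.9 - 5)/(-1 - 5) = -0.008313
L_1(2.9) = (2.9 - (-1))/(1 - (-1)) × (2.9 - 3)/(1 - 3) × (2.9 - 5)/(1 - 5) = 0.051188
L_2(2.9) = (2.9 - (-1))/(3 - (-1)) × (2.9 - 1)/(3 - 1) × (2.9 - 5)/(3 - 5) = 0.972562
L_3(2.9) = (2.9 - (-1))/(5 - (-1)) × (2.9 - 1)/(5 - 1) × (2.9 - 3)/(5 - 3) = -0.015438

P(2.9) = (-6)×L_0(2.9) + 2×L_1(2.9) + 8×L_2(2.9) + (-8)×L_3(2.9)
P(2.9) = 8.056250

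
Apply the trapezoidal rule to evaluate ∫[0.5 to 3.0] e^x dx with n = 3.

f(x) = e^x
a = 0.5, b = 3.0, n = 3
h = (b - a)/n = 0.833333

Trapezoidal rule: (h/2)[f(x₀) + 2f(x₁) + 2f(x₂) + ... + f(xₙ)]

x_0 = 0.5000, f(x_0) = 1.648721, coefficient = 1
x_1 = 1.3333, f(x_1) = 3.793668, coefficient = 2
x_2 = 2.1667, f(x_2) = 8.729138, coefficient = 2
x_3 = 3.0000, f(x_3) = 20.085537, coefficient = 1

I ≈ (0.833333/2) × 46.779871 = 19.491613
Exact value: 18.436816
Error: 1.054797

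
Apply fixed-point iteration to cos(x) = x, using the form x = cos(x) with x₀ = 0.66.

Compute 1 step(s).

Equation: cos(x) = x
Fixed-point form: x = cos(x)
x₀ = 0.66

x_1 = g(0.660000) = 0.789992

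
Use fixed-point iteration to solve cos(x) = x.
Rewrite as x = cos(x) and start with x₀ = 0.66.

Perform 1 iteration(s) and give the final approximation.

Equation: cos(x) = x
Fixed-point form: x = cos(x)
x₀ = 0.66

x_1 = g(0.660000) = 0.789992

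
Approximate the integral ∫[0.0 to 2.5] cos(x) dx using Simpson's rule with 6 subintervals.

f(x) = cos(x)
a = 0.0, b = 2.5, n = 6
h = (b - a)/n = 0.416667

Simpson's rule: (h/3)[f(x₀) + 4f(x₁) + 2f(x₂) + ... + f(xₙ)]

x_0 = 0.0000, f(x_0) = 1.000000, coefficient = 1
x_1 = 0.4167, f(x_1) = 0.914443, coefficient = 4
x_2 = 0.8333, f(x_2) = 0.672412, coefficient = 2
x_3 = 1.2500, f(x_3) = 0.315322, coefficient = 4
x_4 = 1.6667, f(x_4) = -0.095724, coefficient = 2
x_5 = 2.0833, f(x_5) = -0.490390, coefficient = 4
x_6 = 2.5000, f(x_6) = -0.801144, coefficient = 1

I ≈ (0.416667/3) × 4.309736 = 0.598574
Exact value: 0.598472
Error: 0.000102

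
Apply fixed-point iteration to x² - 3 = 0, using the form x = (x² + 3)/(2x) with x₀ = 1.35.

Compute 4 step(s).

Equation: x² - 3 = 0
Fixed-point form: x = (x² + 3)/(2x)
x₀ = 1.35

x_1 = g(1.350000) = 1.786111
x_2 = g(1.786111) = 1.732869
x_3 = g(1.732869) = 1.732051
x_4 = g(1.732051) = 1.732051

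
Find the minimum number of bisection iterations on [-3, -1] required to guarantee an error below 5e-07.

We need (b-a)/2^n ≤ 5e-07
(-1 - (-3))/2^n ≤ 5e-07
2/2^n ≤ 5e-07
2^n ≥ 4000000
n ≥ log₂(4000000) = 21.93
n ≥ 22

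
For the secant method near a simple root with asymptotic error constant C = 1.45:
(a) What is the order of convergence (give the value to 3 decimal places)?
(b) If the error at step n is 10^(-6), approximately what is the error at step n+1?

(a) Secant method has superlinear convergence with order φ = (1+√5)/2 ≈ 1.618.
    This means |e_{n+1}| ≈ C|e_n|^1.618.

(b) With |e_n| = 10^(-6) and C = 1.45:
    |e_{n+1}| ≈ 1.45 × (10^(-6))^1.618 = 1.45 × 10^(-9.71)

(a) ≈ 1.618 (golden ratio); (b) |e_{n+1}| ≈ 2.839e-10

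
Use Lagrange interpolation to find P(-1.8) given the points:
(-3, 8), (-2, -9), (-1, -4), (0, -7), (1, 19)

Lagrange interpolation formula:
P(x) = Σ yᵢ × Lᵢ(x)
where Lᵢ(x) = Π_{j≠i} (x - xⱼ)/(xᵢ - xⱼ)

L_0(-1.8) = (-1.8 - (-2))/(-3 - (-2)) × (-1.8 - (-1))/(-3 - (-1)) × (-1.8 - 0)/(-3 - 0) × (-1.8 - 1)/(-3 - 1) = -0.033600
L_1(-1.8) = (-1.8 - (-3))/(-2 - (-3)) × (-1.8 - (-1))/(-2 - (-1)) × (-1.8 - 0)/(-2 - 0) × (-1.8 - 1)/(-2 - 1) = 0.806400
L_2(-1.8) = (-1.8 - (-3))/(-1 - (-3)) × (-1.8 - (-2))/(-1 - (-2)) × (-1.8 - 0)/(-1 - 0) × (-1.8 - 1)/(-1 - 1) = 0.302400
L_3(-1.8) = (-1.8 - (-3))/(0 - (-3)) × (-1.8 - (-2))/(0 - (-2)) × (-1.8 - (-1))/(0 - (-1)) × (-1.8 - 1)/(0 - 1) = -0.089600
L_4(-1.8) = (-1.8 - (-3))/(1 - (-3)) × (-1.8 - (-2))/(1 - (-2)) × (-1.8 - (-1))/(1 - (-1)) × (-1.8 - 0)/(1 - 0) = 0.014400

P(-1.8) = 8×L_0(-1.8) + (-9)×L_1(-1.8) + (-4)×L_2(-1.8) + (-7)×L_3(-1.8) + 19×L_4(-1.8)
P(-1.8) = -7.835200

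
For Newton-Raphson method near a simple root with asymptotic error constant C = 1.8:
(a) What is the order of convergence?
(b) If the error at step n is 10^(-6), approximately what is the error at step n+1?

(a) Newton-Raphson has quadratic (order 2) convergence near simple roots.
    This means |e_{n+1}| ≈ C|e_n|².

(b) With |e_n| = 10^(-6) and C = 1.8:
    |e_{n+1}| ≈ 1.8 × (10^(-6))² = 1.8 × 10^(-12)

(a) 2 (quadratic); (b) |e_{n+1}| ≈ 1.800e-12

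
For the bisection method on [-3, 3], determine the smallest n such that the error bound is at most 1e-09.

We need (b-a)/2^n ≤ 1e-09
(3 - (-3))/2^n ≤ 1e-09
6/2^n ≤ 1e-09
2^n ≥ 6000000000
n ≥ log₂(6000000000) = 32.48
n ≥ 33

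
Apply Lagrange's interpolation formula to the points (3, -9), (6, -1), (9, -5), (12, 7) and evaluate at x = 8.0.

Lagrange interpolation formula:
P(x) = Σ yᵢ × Lᵢ(x)
where Lᵢ(x) = Π_{j≠i} (x - xⱼ)/(xᵢ - xⱼ)

L_0(8.0) = (8.0 - 6)/(3 - 6) × (8.0 - 9)/(3 - 9) × (8.0 - 12)/(3 - 12) = -0.049383
L_1(8.0) = (8.0 - 3)/(6 - 3) × (8.0 - 9)/(6 - 9) × (8.0 - 12)/(6 - 12) = 0.370370
L_2(8.0) = (8.0 - 3)/(9 - 3) × (8.0 - 6)/(9 - 6) × (8.0 - 12)/(9 - 12) = 0.740741
L_3(8.0) = (8.0 - 3)/(12 - 3) × (8.0 - 6)/(12 - 6) × (8.0 - 9)/(12 - 9) = -0.061728

P(8.0) = (-9)×L_0(8.0) + (-1)×L_1(8.0) + (-5)×L_2(8.0) + 7×L_3(8.0)
P(8.0) = -4.061728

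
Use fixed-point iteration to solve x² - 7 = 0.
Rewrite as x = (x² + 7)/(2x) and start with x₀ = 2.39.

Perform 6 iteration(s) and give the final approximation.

Equation: x² - 7 = 0
Fixed-point form: x = (x² + 7)/(2x)
x₀ = 2.39

x_1 = g(2.390000) = 2.659435
x_2 = g(2.659435) = 2.645787
x_3 = g(2.645787) = 2.645751
x_4 = g(2.645751) = 2.645751
x_5 = g(2.645751) = 2.645751
x_6 = g(2.645751) = 2.645751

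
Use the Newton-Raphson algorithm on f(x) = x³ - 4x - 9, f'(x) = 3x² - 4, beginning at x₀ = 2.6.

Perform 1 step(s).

f(x) = x³ - 4x - 9
f'(x) = 3x² - 4
x₀ = 2.6

Newton-Raphson formula: x_{n+1} = x_n - f(x_n)/f'(x_n)

Iteration 1:
  f(2.600000) = -1.824000
  f'(2.600000) = 16.280000
  x_1 = 2.600000 - (-1.824000)/16.280000 = 2.712039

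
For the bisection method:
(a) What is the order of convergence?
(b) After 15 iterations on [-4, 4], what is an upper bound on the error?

(a) Bisection has linear (order 1) convergence; the error is halved each step.

(b) Error bound = (b-a)/2^n = (4 - (-4))/2^{15}
    = 8/2^{15}

(a) 1 (linear); (b) error ≤ 2.44e-04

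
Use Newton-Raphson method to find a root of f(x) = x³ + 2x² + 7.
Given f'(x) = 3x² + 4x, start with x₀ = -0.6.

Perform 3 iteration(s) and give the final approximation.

f(x) = x³ + 2x² + 7
f'(x) = 3x² + 4x
x₀ = -0.6

Newton-Raphson formula: x_{n+1} = x_n - f(x_n)/f'(x_n)

Iteration 1:
  f(-0.600000) = 7.504000
  f'(-0.600000) = -1.320000
  x_1 = -0.600000 - 7.504000/(-1.320000) = 5.084848
Iteration 2:
  f(5.084848) = 190.183604
  f'(5.084848) = 97.906446
  x_2 = 5.084848 - 190.183604/97.906446 = 3.142345
Iteration 3:
  f(3.142345) = 57.777226
  f'(3.142345) = 42.192378
  x_3 = 3.142345 - 57.777226/42.192378 = 1.772969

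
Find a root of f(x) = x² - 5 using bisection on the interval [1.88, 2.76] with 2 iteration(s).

f(x) = x² - 5
Initial interval: [1.88, 2.76]

Iteration 1:
  c_1 = (1.880000 + 2.760000)/2 = 2.320000
  f(c_1) = f(2.320000) = 0.382400
  f(a) × f(c) < 0, new interval: [1.880000, 2.320000]
Iteration 2:
  c_2 = (1.880000 + 2.320000)/2 = 2.100000
  f(c_2) = f(2.100000) = -0.590000
  f(a) × f(c) ≥ 0, new interval: [2.100000, 2.320000]

After 2 iteration(s), the approximation is c_2 = 2.100000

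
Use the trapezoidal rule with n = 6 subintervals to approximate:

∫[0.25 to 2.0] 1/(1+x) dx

f(x) = 1/(1+x)
a = 0.25, b = 2.0, n = 6
h = (b - a)/n = 0.291667

Trapezoidal rule: (h/2)[f(x₀) + 2f(x₁) + 2f(x₂) + ... + f(xₙ)]

x_0 = 0.2500, f(x_0) = 0.800000, coefficient = 1
x_1 = 0.5417, f(x_1) = 0.648649, coefficient = 2
x_2 = 0.8333, f(x_2) = 0.545455, coefficient = 2
x_3 = 1.1250, f(x_3) = 0.470588, coefficient = 2
x_4 = 1.4167, f(x_4) = 0.413793, coefficient = 2
x_5 = 1.7083, f(x_5) = 0.369231, coefficient = 2
x_6 = 2.0000, f(x_6) = 0.333333, coefficient = 1

I ≈ (0.291667/2) × 6.028764 = 0.879195
Exact value: 0.875469
Error: 0.003726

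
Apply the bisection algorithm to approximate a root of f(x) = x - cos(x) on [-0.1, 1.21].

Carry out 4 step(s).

f(x) = x - cos(x)
Initial interval: [-0.1, 1.21]

Iteration 1:
  c_1 = (-0.100000 + 1.210000)/2 = 0.555000
  f(c_1) = f(0.555000) = -0.294900
  f(a) × f(c) ≥ 0, new interval: [0.555000, 1.210000]
Iteration 2:
  c_2 = (0.555000 + 1.210000)/2 = 0.882500
  f(c_2) = f(0.882500) = 0.247278
  f(a) × f(c) < 0, new interval: [0.555000, 0.882500]
Iteration 3:
  c_3 = (0.555000 + 0.882500)/2 = 0.718750
  f(c_3) = f(0.718750) = -0.033879
  f(a) × f(c) ≥ 0, new interval: [0.718750, 0.882500]
Iteration 4:
  c_4 = (0.718750 + 0.882500)/2 = 0.800625
  f(c_4) = f(0.800625) = 0.104367
  f(a) × f(c) < 0, new interval: [0.718750, 0.800625]

After 4 iteration(s), the approximation is c_4 = 0.800625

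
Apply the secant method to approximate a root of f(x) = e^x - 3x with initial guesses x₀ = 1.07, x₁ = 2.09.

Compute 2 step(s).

f(x) = e^x - 3x
x₀ = 1.07, x₁ = 2.09

Secant formula: x_{n+1} = x_n - f(x_n)(x_n - x_{n-1})/(f(x_n) - f(x_{n-1}))

Iteration 1:
  f(1.070000) = -0.294621
  f(2.090000) = 1.814915
  x_2 = 2.090000 - 1.814915×(2.090000 - 1.070000)/(1.814915 - (-0.294621))
       = 1.212455
Iteration 2:
  f(2.090000) = 1.814915
  f(1.212455) = -0.275638
  x_3 = 1.212455 - (-0.275638)×(1.212455 - 2.090000)/(-0.275638 - 1.814915)
       = 1.328158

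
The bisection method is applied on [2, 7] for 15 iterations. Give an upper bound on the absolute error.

Bisection error bound: |error| ≤ (b-a)/2^n
|error| ≤ (7 - 2)/2^15 = 5/2^15
|error| ≤ 0.0001525879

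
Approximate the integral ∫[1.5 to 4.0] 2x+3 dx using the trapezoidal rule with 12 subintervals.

f(x) = 2x+3
a = 1.5, b = 4.0, n = 12
h = (b - a)/n = 0.208333

Trapezoidal rule: (h/2)[f(x₀) + 2f(x₁) + 2f(x₂) + ... + f(xₙ)]

x_0 = 1.5000, f(x_0) = 6.000000, coefficient = 1
x_1 = 1.7083, f(x_1) = 6.416667, coefficient = 2
x_2 = 1.9167, f(x_2) = 6.833333, coefficient = 2
x_3 = 2.1250, f(x_3) = 7.250000, coefficient = 2
x_4 = 2.3333, f(x_4) = 7.666667, coefficient = 2
x_5 = 2.5417, f(x_5) = 8.083333, coefficient = 2
x_6 = 2.7500, f(x_6) = 8.500000, coefficient = 2
x_7 = 2.9583, f(x_7) = 8.916667, coefficient = 2
x_8 = 3.1667, f(x_8) = 9.333333, coefficient = 2
x_9 = 3.3750, f(x_9) = 9.750000, coefficient = 2
x_10 = 3.5833, f(x_10) = 10.166667, coefficient = 2
x_11 = 3.7917, f(x_11) = 10.583333, coefficient = 2
x_12 = 4.0000, f(x_12) = 11.000000, coefficient = 1

I ≈ (0.208333/2) × 204.000000 = 21.250000
Exact value: 21.250000
Error: 0.000000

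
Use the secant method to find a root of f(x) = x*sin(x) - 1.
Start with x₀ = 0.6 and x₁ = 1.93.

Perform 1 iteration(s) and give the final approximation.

f(x) = x*sin(x) - 1
x₀ = 0.6, x₁ = 1.93

Secant formula: x_{n+1} = x_n - f(x_n)(x_n - x_{n-1})/(f(x_n) - f(x_{n-1}))

Iteration 1:
  f(0.600000) = -0.661215
  f(1.930000) = 0.806822
  x_2 = 1.930000 - 0.806822×(1.930000 - 0.600000)/(0.806822 - (-0.661215))
       = 1.199042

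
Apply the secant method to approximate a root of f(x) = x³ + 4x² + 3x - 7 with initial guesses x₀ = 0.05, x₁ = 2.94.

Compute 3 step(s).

f(x) = x³ + 4x² + 3x - 7
x₀ = 0.05, x₁ = 2.94

Secant formula: x_{n+1} = x_n - f(x_n)(x_n - x_{n-1})/(f(x_n) - f(x_{n-1}))

Iteration 1:
  f(0.050000) = -6.839875
  f(2.940000) = 61.806584
  x_2 = 2.940000 - 61.806584×(2.940000 - 0.050000)/(61.806584 - (-6.839875))
       = 0.337957
Iteration 2:
  f(2.940000) = 61.806584
  f(0.337957) = -5.490669
  x_3 = 0.337957 - (-5.490669)×(0.337957 - 2.940000)/(-5.490669 - 61.806584)
       = 0.550253
Iteration 3:
  f(0.337957) = -5.490669
  f(0.550253) = -3.971519
  x_4 = 0.550253 - (-3.971519)×(0.550253 - 0.337957)/(-3.971519 - (-5.490669))
       = 1.105261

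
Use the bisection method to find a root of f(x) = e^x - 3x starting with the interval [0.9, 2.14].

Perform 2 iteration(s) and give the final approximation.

f(x) = e^x - 3x
Initial interval: [0.9, 2.14]

Iteration 1:
  c_1 = (0.900000 + 2.140000)/2 = 1.520000
  f(c_1) = f(1.520000) = 0.012225
  f(a) × f(c) < 0, new interval: [0.900000, 1.520000]
Iteration 2:
  c_2 = (0.900000 + 1.520000)/2 = 1.210000
  f(c_2) = f(1.210000) = -0.276515
  f(a) × f(c) ≥ 0, new interval: [1.210000, 1.520000]

After 2 iteration(s), the approximation is c_2 = 1.210000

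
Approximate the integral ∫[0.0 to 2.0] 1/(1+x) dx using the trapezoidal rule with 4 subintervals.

f(x) = 1/(1+x)
a = 0.0, b = 2.0, n = 4
h = (b - a)/n = 0.500000

Trapezoidal rule: (h/2)[f(x₀) + 2f(x₁) + 2f(x₂) + ... + f(xₙ)]

x_0 = 0.0000, f(x_0) = 1.000000, coefficient = 1
x_1 = 0.5000, f(x_1) = 0.666667, coefficient = 2
x_2 = 1.0000, f(x_2) = 0.500000, coefficient = 2
x_3 = 1.5000, f(x_3) = 0.400000, coefficient = 2
x_4 = 2.0000, f(x_4) = 0.333333, coefficient = 1

I ≈ (0.500000/2) × 4.466667 = 1.116667
Exact value: 1.098612
Error: 0.018054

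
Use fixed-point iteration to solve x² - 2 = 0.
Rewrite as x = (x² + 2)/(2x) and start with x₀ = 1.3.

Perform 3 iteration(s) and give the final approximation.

Equation: x² - 2 = 0
Fixed-point form: x = (x² + 2)/(2x)
x₀ = 1.3

x_1 = g(1.300000) = 1.419231
x_2 = g(1.419231) = 1.414222
x_3 = g(1.414222) = 1.414214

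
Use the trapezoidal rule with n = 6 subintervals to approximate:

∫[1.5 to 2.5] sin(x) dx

f(x) = sin(x)
a = 1.5, b = 2.5, n = 6
h = (b - a)/n = 0.166667

Trapezoidal rule: (h/2)[f(x₀) + 2f(x₁) + 2f(x₂) + ... + f(xₙ)]

x_0 = 1.5000, f(x_0) = 0.997495, coefficient = 1
x_1 = 1.6667, f(x_1) = 0.995408, coefficient = 2
x_2 = 1.8333, f(x_2) = 0.965735, coefficient = 2
x_3 = 2.0000, f(x_3) = 0.909297, coefficient = 2
x_4 = 2.1667, f(x_4) = 0.827660, coefficient = 2
x_5 = 2.3333, f(x_5) = 0.723086, coefficient = 2
x_6 = 2.5000, f(x_6) = 0.598472, coefficient = 1

I ≈ (0.166667/2) × 10.438340 = 0.869862
Exact value: 0.871881
Error: 0.002019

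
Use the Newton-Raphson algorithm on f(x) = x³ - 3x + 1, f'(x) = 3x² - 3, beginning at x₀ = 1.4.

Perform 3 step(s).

f(x) = x³ - 3x + 1
f'(x) = 3x² - 3
x₀ = 1.4

Newton-Raphson formula: x_{n+1} = x_n - f(x_n)/f'(x_n)

Iteration 1:
  f(1.400000) = -0.456000
  f'(1.400000) = 2.880000
  x_1 = 1.400000 - (-0.456000)/2.880000 = 1.558333
Iteration 2:
  f(1.558333) = 0.109261
  f'(1.558333) = 4.285208
  x_2 = 1.558333 - 0.109261/4.285208 = 1.532836
Iteration 3:
  f(1.532836) = 0.003023
  f'(1.532836) = 4.048759
  x_3 = 1.532836 - 0.003023/4.048759 = 1.532090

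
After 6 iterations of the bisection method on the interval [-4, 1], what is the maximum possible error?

Bisection error bound: |error| ≤ (b-a)/2^n
|error| ≤ (1 - (-4))/2^6 = 5/2^6
|error| ≤ 0.0781250000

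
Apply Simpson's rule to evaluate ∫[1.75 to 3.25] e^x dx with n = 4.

f(x) = e^x
a = 1.75, b = 3.25, n = 4
h = (b - a)/n = 0.375000

Simpson's rule: (h/3)[f(x₀) + 4f(x₁) + 2f(x₂) + ... + f(xₙ)]

x_0 = 1.7500, f(x_0) = 5.754603, coefficient = 1
x_1 = 2.1250, f(x_1) = 8.372897, coefficient = 4
x_2 = 2.5000, f(x_2) = 12.182494, coefficient = 2
x_3 = 2.8750, f(x_3) = 17.725424, coefficient = 4
x_4 = 3.2500, f(x_4) = 25.790340, coefficient = 1

I ≈ (0.375000/3) × 160.303217 = 20.037902
Exact value: 20.035737
Error: 0.002165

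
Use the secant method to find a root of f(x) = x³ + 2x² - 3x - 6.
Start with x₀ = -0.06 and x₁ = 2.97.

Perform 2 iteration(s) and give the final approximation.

f(x) = x³ + 2x² - 3x - 6
x₀ = -0.06, x₁ = 2.97

Secant formula: x_{n+1} = x_n - f(x_n)(x_n - x_{n-1})/(f(x_n) - f(x_{n-1}))

Iteration 1:
  f(-0.060000) = -5.813016
  f(2.970000) = 28.929873
  x_2 = 2.970000 - 28.929873×(2.970000 - (-0.060000))/(28.929873 - (-5.813016))
       = 0.446965
Iteration 2:
  f(2.970000) = 28.929873
  f(0.446965) = -6.852046
  x_3 = 0.446965 - (-6.852046)×(0.446965 - 2.970000)/(-6.852046 - 28.929873)
       = 0.930113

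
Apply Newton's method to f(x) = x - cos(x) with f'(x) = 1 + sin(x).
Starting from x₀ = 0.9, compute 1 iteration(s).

f(x) = x - cos(x)
f'(x) = 1 + sin(x)
x₀ = 0.9

Newton-Raphson formula: x_{n+1} = x_n - f(x_n)/f'(x_n)

Iteration 1:
  f(0.900000) = 0.278390
  f'(0.900000) = 1.783327
  x_1 = 0.900000 - 0.278390/1.783327 = 0.743893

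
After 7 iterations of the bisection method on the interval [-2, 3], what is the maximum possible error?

Bisection error bound: |error| ≤ (b-a)/2^n
|error| ≤ (3 - (-2))/2^7 = 5/2^7
|error| ≤ 0.0390625000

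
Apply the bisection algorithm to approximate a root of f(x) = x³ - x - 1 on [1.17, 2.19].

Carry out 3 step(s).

f(x) = x³ - x - 1
Initial interval: [1.17, 2.19]

Iteration 1:
  c_1 = (1.170000 + 2.190000)/2 = 1.680000
  f(c_1) = f(1.680000) = 2.061632
  f(a) × f(c) < 0, new interval: [1.170000, 1.680000]
Iteration 2:
  c_2 = (1.170000 + 1.680000)/2 = 1.425000
  f(c_2) = f(1.425000) = 0.468641
  f(a) × f(c) < 0, new interval: [1.170000, 1.425000]
Iteration 3:
  c_3 = (1.170000 + 1.425000)/2 = 1.297500
  f(c_3) = f(1.297500) = -0.113151
  f(a) × f(c) ≥ 0, new interval: [1.297500, 1.425000]

After 3 iteration(s), the approximation is c_3 = 1.297500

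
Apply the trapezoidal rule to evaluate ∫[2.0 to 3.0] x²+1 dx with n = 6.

f(x) = x²+1
a = 2.0, b = 3.0, n = 6
h = (b - a)/n = 0.166667

Trapezoidal rule: (h/2)[f(x₀) + 2f(x₁) + 2f(x₂) + ... + f(xₙ)]

x_0 = 2.0000, f(x_0) = 5.000000, coefficient = 1
x_1 = 2.1667, f(x_1) = 5.694444, coefficient = 2
x_2 = 2.3333, f(x_2) = 6.444444, coefficient = 2
x_3 = 2.5000, f(x_3) = 7.250000, coefficient = 2
x_4 = 2.6667, f(x_4) = 8.111111, coefficient = 2
x_5 = 2.8333, f(x_5) = 9.027778, coefficient = 2
x_6 = 3.0000, f(x_6) = 10.000000, coefficient = 1

I ≈ (0.166667/2) × 88.055556 = 7.337963
Exact value: 7.333333
Error: 0.004630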